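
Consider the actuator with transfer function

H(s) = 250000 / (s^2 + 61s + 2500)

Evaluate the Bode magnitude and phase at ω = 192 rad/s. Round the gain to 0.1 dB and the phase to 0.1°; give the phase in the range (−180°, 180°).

16.8 dB, -161.2°

At s = jω = j192:
quadratic: (j192)² + 61·j192 + 2500 = -34364 + j11712 → |·| ≈ 36305, ∠ ≈ 161.18°
|H| = 250000 / 36305 ≈ 6.8861
Gain = 20 log₁₀(6.8861) ≈ 16.76 dB
∠H = 0.00° − 161.18° = -161.18°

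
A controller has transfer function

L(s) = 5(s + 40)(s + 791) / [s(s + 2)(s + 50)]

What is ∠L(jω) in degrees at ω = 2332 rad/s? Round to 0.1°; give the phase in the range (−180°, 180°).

-108.4°

At s = jω = j2332:
zero (s+40): 40 + j2332 → |·| = √(40²+2332²) = √5439824 ≈ 2332.3, ∠ = arctan(2332/40) ≈ 89.02°
zero (s+791): 791 + j2332 → |·| = √(791²+2332²) = √6063905 ≈ 2462.5, ∠ = arctan(2332/791) ≈ 71.26°
pole (s+2): 2 + j2332 → |·| = √(2²+2332²) = √5438228 ≈ 2332, ∠ = arctan(2332/2) ≈ 89.95°
pole (s+50): 50 + j2332 → |·| = √(50²+2332²) = √5440724 ≈ 2332.5, ∠ = arctan(2332/50) ≈ 88.77°
pole at origin: |s| = 2332, ∠ = 90.00° (in denominator)
∠L = 160.28° − 268.72° = -108.44°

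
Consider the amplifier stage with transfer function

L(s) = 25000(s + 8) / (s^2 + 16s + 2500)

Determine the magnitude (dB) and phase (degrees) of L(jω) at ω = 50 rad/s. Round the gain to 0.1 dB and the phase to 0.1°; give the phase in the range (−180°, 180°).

64.0 dB, -9.1°

At s = jω = j50:
zero (s+8): 8 + j50 → |·| = √(8²+50²) = √2564 ≈ 50.636, ∠ = arctan(50/8) ≈ 80.91°
quadratic: (j50)² + 16·j50 + 2500 = 0 + j800 → |·| ≈ 800, ∠ ≈ 90.00°
|L| = 25000 · 50.636 / 800 ≈ 1582.4
Gain = 20 log₁₀(1582.4) ≈ 63.99 dB
∠L = 80.91° − 90.00° = -9.09°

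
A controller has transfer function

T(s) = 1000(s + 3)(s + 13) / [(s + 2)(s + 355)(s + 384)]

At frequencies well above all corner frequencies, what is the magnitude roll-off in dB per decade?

-20 dB/decade

Each pole contributes −20 dB/decade at high frequency; each zero contributes +20 dB/decade.
Net: 2 zero(s) − 3 pole(s) → -20 dB/decade.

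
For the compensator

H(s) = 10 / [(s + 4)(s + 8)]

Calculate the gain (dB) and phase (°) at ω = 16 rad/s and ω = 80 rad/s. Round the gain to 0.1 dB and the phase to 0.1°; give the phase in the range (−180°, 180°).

At s = jω = j16:
pole (s+4): 4 + j16 → |·| = √(4²+16²) = √272 ≈ 16.492, ∠ = arctan(16/4) ≈ 75.96°
pole (s+8): 8 + j16 → |·| = √(8²+16²) = √320 ≈ 17.889, ∠ = arctan(16/8) ≈ 63.43°
|H| = 10 / 295.03 ≈ 0.033895
Gain = 20 log₁₀(0.033895) ≈ -29.40 dB
∠H = 0.00° − 139.39° = -139.39°

At s = jω = j80:
pole (s+4): 4 + j80 → |·| = √(4²+80²) = √6416 ≈ 80.1, ∠ = arctan(80/4) ≈ 87.14°
pole (s+8): 8 + j80 → |·| = √(8²+80²) = √6464 ≈ 80.399, ∠ = arctan(80/8) ≈ 84.29°
|H| = 10 / 6440 ≈ 0.0015528
Gain = 20 log₁₀(0.0015528) ≈ -56.18 dB
∠H = 0.00° − 171.43° = -171.43°

ω = 16: -29.4 dB, -139.4°; ω = 80: -56.2 dB, -171.4°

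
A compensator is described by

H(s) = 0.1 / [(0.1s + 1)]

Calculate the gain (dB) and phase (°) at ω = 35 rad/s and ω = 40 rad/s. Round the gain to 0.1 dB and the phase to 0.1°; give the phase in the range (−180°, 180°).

At ω = 35 rad/s:
pole (1 + j35·0.1) = 1 + j3.5 → |·| ≈ 3.6401, ∠ ≈ 74.05°
|H| = 0.1 · 1 / (3.6401) ≈ 0.027472
Gain = 20 log₁₀(0.027472) ≈ -31.22 dB
∠H = (0°) − (74.05°) = -74.05°

At ω = 40 rad/s:
pole (1 + j40·0.1) = 1 + j4 → |·| ≈ 4.1231, ∠ ≈ 75.96°
|H| = 0.1 · 1 / (4.1231) ≈ 0.024254
Gain = 20 log₁₀(0.024254) ≈ -32.30 dB
∠H = (0°) − (75.96°) = -75.96°

ω = 35: -31.2 dB, -74.1°; ω = 40: -32.3 dB, -76.0°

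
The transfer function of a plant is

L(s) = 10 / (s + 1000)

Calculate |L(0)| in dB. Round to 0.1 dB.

-40.0 dB

L(0) = 10 / 1000 = 0.01
20 log₁₀(0.01) ≈ -40.00 dB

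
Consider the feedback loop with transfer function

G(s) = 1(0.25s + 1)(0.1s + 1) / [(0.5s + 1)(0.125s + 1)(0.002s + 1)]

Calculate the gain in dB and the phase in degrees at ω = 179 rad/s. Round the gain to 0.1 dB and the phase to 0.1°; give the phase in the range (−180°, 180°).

At ω = 179 rad/s:
zero (1 + j179·0.25) = 1 + j44.75 → |·| ≈ 44.761, ∠ ≈ 88.72°
zero (1 + j179·0.1) = 1 + j17.9 → |·| ≈ 17.928, ∠ ≈ 86.80°
pole (1 + j179·0.5) = 1 + j89.5 → |·| ≈ 89.506, ∠ ≈ 89.36°
pole (1 + j179·0.125) = 1 + j22.375 → |·| ≈ 22.397, ∠ ≈ 87.44°
pole (1 + j179·0.002) = 1 + j0.358 → |·| ≈ 1.0622, ∠ ≈ 19.70°
|G| = 1 · 44.761 · 17.928 / (89.506 · 22.397 · 1.0622) ≈ 0.37686
Gain = 20 log₁₀(0.37686) ≈ -8.48 dB
∠G = (88.72° + 86.80°) − (89.36° + 87.44° + 19.70°) = -20.98°

-8.5 dB, -21.0°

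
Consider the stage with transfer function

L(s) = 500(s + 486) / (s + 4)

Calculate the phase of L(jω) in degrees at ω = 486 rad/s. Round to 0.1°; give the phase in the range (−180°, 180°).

At s = jω = j486:
zero (s+486): 486 + j486 → |·| = √(486²+486²) = √472392 ≈ 687.31, ∠ = arctan(486/486) ≈ 45.00°
pole (s+4): 4 + j486 → |·| = √(4²+486²) = √236212 ≈ 486.02, ∠ = arctan(486/4) ≈ 89.53°
∠L = 45.00° − 89.53° = -44.53°

-44.5°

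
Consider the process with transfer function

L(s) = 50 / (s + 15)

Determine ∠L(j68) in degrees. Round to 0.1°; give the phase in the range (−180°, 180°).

At s = jω = j68:
pole (s+15): 15 + j68 → |·| = √(15²+68²) = √4849 ≈ 69.635, ∠ = arctan(68/15) ≈ 77.56°
∠L = 0.00° − 77.56° = -77.56°

-77.6°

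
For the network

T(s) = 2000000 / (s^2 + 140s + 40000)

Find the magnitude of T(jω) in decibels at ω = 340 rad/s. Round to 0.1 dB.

At s = jω = j340:
quadratic: (j340)² + 140·j340 + 40000 = -75600 + j47600 → |·| ≈ 89337, ∠ ≈ 147.80°
|T| = 2000000 / 89337 ≈ 22.387
Gain = 20 log₁₀(22.387) ≈ 27.00 dB

27.0 dB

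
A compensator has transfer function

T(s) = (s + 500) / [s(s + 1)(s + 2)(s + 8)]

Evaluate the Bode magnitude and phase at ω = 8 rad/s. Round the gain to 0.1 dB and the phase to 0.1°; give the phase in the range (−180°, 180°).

At s = jω = j8:
zero (s+500): 500 + j8 → |·| = √(500²+8²) = √250064 ≈ 500.06, ∠ = arctan(8/500) ≈ 0.92°
pole (s+1): 1 + j8 → |·| = √(1²+8²) = √65 ≈ 8.0623, ∠ = arctan(8/1) ≈ 82.87°
pole (s+2): 2 + j8 → |·| = √(2²+8²) = √68 ≈ 8.2462, ∠ = arctan(8/2) ≈ 75.96°
pole (s+8): 8 + j8 → |·| = √(8²+8²) = √128 ≈ 11.314, ∠ = arctan(8/8) ≈ 45.00°
pole at origin: |s| = 8, ∠ = 90.00° (in denominator)
|T| = 1 · 500.06 / 6017.5 ≈ 0.083101
Gain = 20 log₁₀(0.083101) ≈ -21.61 dB
∠T = 0.92° − 293.83° = -292.91° ≡ 67.09° (principal value)

-21.6 dB, 67.1°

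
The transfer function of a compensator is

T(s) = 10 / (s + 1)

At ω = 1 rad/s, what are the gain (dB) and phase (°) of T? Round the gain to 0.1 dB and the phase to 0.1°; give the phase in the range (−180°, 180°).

17.0 dB, -45.0°

At s = jω = j1:
pole (s+1): 1 + j1 → |·| = √(1²+1²) = √2 ≈ 1.4142, ∠ = arctan(1/1) ≈ 45.00°
|T| = 10 / 1.4142 ≈ 7.0711
Gain = 20 log₁₀(7.0711) ≈ 16.99 dB
∠T = 0.00° − 45.00° = -45.00°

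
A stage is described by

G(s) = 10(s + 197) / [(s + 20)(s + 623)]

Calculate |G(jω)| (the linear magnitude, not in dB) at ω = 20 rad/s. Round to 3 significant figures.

At s = jω = j20:
zero (s+197): 197 + j20 → |·| = √(197²+20²) = √39209 ≈ 198.01, ∠ = arctan(20/197) ≈ 5.80°
pole (s+20): 20 + j20 → |·| = √(20²+20²) = √800 ≈ 28.284, ∠ = arctan(20/20) ≈ 45.00°
pole (s+623): 623 + j20 → |·| = √(623²+20²) = √388529 ≈ 623.32, ∠ = arctan(20/623) ≈ 1.84°
|G| = 10 · 198.01 / 17630 ≈ 0.11231

0.112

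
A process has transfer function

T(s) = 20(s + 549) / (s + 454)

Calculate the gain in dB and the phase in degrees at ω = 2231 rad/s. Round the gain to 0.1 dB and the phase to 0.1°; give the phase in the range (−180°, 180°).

At s = jω = j2231:
zero (s+549): 549 + j2231 → |·| = √(549²+2231²) = √5278762 ≈ 2297.6, ∠ = arctan(2231/549) ≈ 76.18°
pole (s+454): 454 + j2231 → |·| = √(454²+2231²) = √5183477 ≈ 2276.7, ∠ = arctan(2231/454) ≈ 78.50°
|T| = 20 · 2297.6 / 2276.7 ≈ 20.184
Gain = 20 log₁₀(20.184) ≈ 26.10 dB
∠T = 76.18° − 78.50° = -2.32°

26.1 dB, -2.3°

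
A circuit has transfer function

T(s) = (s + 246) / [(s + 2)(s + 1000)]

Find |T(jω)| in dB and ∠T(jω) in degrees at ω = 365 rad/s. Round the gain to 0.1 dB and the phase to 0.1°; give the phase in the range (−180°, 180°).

-58.9 dB, -53.7°

At s = jω = j365:
zero (s+246): 246 + j365 → |·| = √(246²+365²) = √193741 ≈ 440.16, ∠ = arctan(365/246) ≈ 56.02°
pole (s+2): 2 + j365 → |·| = √(2²+365²) = √133229 ≈ 365.01, ∠ = arctan(365/2) ≈ 89.69°
pole (s+1000): 1000 + j365 → |·| = √(1000²+365²) = √1133225 ≈ 1064.5, ∠ = arctan(365/1000) ≈ 20.05°
|T| = 1 · 440.16 / 3.8855e+05 ≈ 0.0011328
Gain = 20 log₁₀(0.0011328) ≈ -58.92 dB
∠T = 56.02° − 109.74° = -53.72°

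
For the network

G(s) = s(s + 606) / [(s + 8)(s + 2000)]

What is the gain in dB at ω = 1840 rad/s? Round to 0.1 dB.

At s = jω = j1840:
zero (s+606): 606 + j1840 → |·| = √(606²+1840²) = √3752836 ≈ 1937.2, ∠ = arctan(1840/606) ≈ 71.77°
zero at origin: s = j1840 → |·| = 1840, ∠ = 90.00°
pole (s+8): 8 + j1840 → |·| = √(8²+1840²) = √3385664 ≈ 1840, ∠ = arctan(1840/8) ≈ 89.75°
pole (s+2000): 2000 + j1840 → |·| = √(2000²+1840²) = √7385600 ≈ 2717.6, ∠ = arctan(1840/2000) ≈ 42.61°
|G| = 1 · 3.5644e+06 / 5.0004e+06 ≈ 0.71282
Gain = 20 log₁₀(0.71282) ≈ -2.94 dB

-2.9 dB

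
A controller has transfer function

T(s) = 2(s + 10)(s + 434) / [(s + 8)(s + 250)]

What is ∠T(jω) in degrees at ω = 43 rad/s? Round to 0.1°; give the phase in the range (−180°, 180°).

-6.7°

At s = jω = j43:
zero (s+10): 10 + j43 → |·| = √(10²+43²) = √1949 ≈ 44.147, ∠ = arctan(43/10) ≈ 76.91°
zero (s+434): 434 + j43 → |·| = √(434²+43²) = √190205 ≈ 436.12, ∠ = arctan(43/434) ≈ 5.66°
pole (s+8): 8 + j43 → |·| = √(8²+43²) = √1913 ≈ 43.738, ∠ = arctan(43/8) ≈ 79.46°
pole (s+250): 250 + j43 → |·| = √(250²+43²) = √64349 ≈ 253.67, ∠ = arctan(43/250) ≈ 9.76°
∠T = 82.57° − 89.22° = -6.65°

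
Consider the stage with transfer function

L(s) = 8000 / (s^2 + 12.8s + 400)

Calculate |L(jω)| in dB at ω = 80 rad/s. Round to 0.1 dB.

2.4 dB

At s = jω = j80:
quadratic: (j80)² + 12.8·j80 + 400 = -6000 + j1024 → |·| ≈ 6086.8, ∠ ≈ 170.31°
|L| = 8000 / 6086.8 ≈ 1.3143
Gain = 20 log₁₀(1.3143) ≈ 2.37 dB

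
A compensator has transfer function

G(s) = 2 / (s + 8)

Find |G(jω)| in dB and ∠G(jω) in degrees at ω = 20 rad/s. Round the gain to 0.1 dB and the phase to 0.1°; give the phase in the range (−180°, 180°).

Substitute s = j20:
Numerator: 2 = 2 + j0
Denominator: (j20) + 8 = 8 + j20
|N| = √(2² + 0²) ≈ 2, ∠N ≈ 0.00°
|D| = √(8² + 20²) ≈ 21.541, ∠D ≈ 68.20°
|G| = 2 / 21.541 ≈ 0.092846
Gain = 20 log₁₀(0.092846) ≈ -20.64 dB
∠G = 0.00° − 68.20° = -68.20°

-20.6 dB, -68.2°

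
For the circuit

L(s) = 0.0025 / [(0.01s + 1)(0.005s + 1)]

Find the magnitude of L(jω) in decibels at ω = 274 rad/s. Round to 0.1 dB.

At ω = 274 rad/s:
pole (1 + j274·0.01) = 1 + j2.74 → |·| ≈ 2.9168, ∠ ≈ 69.95°
pole (1 + j274·0.005) = 1 + j1.37 → |·| ≈ 1.6961, ∠ ≈ 53.87°
|L| = 0.0025 · 1 / (2.9168 · 1.6961) ≈ 0.00050534
Gain = 20 log₁₀(0.00050534) ≈ -65.93 dB

-65.9 dB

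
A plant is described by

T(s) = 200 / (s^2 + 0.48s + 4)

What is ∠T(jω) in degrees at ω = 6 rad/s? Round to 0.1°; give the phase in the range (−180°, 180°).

At s = jω = j6:
quadratic: (j6)² + 0.48·j6 + 4 = -32 + j2.88 → |·| ≈ 32.129, ∠ ≈ 174.86°
∠T = 0.00° − 174.86° = -174.86°

-174.9°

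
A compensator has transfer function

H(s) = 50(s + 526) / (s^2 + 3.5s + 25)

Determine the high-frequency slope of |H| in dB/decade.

-20 dB/decade

Each pole contributes −20 dB/decade at high frequency; each zero contributes +20 dB/decade.
Net: 1 zero(s) − 2 pole(s) → -20 dB/decade.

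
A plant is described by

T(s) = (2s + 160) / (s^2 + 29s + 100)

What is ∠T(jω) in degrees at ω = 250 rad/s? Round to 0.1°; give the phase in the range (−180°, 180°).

-101.1°

Substitute s = j250:
Numerator: 2(j250) + 160 = 160 + j500
Denominator: (j250)^2 + 29(j250) + 100 = -62400 + j7250
|N| = √(160² + 500²) ≈ 524.98, ∠N ≈ 72.26°
|D| = √(62400² + 7250²) ≈ 62820, ∠D ≈ 173.37°
∠T = 72.26° − 173.37° = -101.11°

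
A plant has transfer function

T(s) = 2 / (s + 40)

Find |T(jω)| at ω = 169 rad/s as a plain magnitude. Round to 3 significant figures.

0.0115

Substitute s = j169:
Numerator: 2 = 2 + j0
Denominator: (j169) + 40 = 40 + j169
|N| = √(2² + 0²) ≈ 2, ∠N ≈ 0.00°
|D| = √(40² + 169²) ≈ 173.67, ∠D ≈ 76.68°
|T| = 2 / 173.67 ≈ 0.011516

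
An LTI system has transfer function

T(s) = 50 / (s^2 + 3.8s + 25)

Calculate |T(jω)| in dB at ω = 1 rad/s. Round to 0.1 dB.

At s = jω = j1:
quadratic: (j1)² + 3.8·j1 + 25 = 24 + j3.8 → |·| ≈ 24.299, ∠ ≈ 9.00°
|T| = 50 / 24.299 ≈ 2.0577
Gain = 20 log₁₀(2.0577) ≈ 6.27 dB

6.3 dB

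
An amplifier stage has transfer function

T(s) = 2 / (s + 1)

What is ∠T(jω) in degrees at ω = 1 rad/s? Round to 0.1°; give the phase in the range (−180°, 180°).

-45.0°

At s = jω = j1:
pole (s+1): 1 + j1 → |·| = √(1²+1²) = √2 ≈ 1.4142, ∠ = arctan(1/1) ≈ 45.00°
∠T = 0.00° − 45.00° = -45.00°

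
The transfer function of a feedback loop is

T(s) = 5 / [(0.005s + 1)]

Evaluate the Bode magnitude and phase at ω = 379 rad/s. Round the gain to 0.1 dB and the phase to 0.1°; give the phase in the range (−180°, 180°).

7.4 dB, -62.2°

At ω = 379 rad/s:
pole (1 + j379·0.005) = 1 + j1.895 → |·| ≈ 2.1427, ∠ ≈ 62.18°
|T| = 5 · 1 / (2.1427) ≈ 2.3335
Gain = 20 log₁₀(2.3335) ≈ 7.36 dB
∠T = (0°) − (62.18°) = -62.18°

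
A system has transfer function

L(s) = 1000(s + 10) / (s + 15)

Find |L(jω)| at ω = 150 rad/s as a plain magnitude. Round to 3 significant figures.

At s = jω = j150:
zero (s+10): 10 + j150 → |·| = √(10²+150²) = √22600 ≈ 150.33, ∠ = arctan(150/10) ≈ 86.19°
pole (s+15): 15 + j150 → |·| = √(15²+150²) = √22725 ≈ 150.75, ∠ = arctan(150/15) ≈ 84.29°
|L| = 1000 · 150.33 / 150.75 ≈ 997.21

997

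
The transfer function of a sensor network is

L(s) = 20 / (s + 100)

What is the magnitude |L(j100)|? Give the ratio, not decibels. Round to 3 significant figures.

0.141

Substitute s = j100:
Numerator: 20 = 20 + j0
Denominator: (j100) + 100 = 100 + j100
|N| = √(20² + 0²) ≈ 20, ∠N ≈ 0.00°
|D| = √(100² + 100²) ≈ 141.42, ∠D ≈ 45.00°
|L| = 20 / 141.42 ≈ 0.14142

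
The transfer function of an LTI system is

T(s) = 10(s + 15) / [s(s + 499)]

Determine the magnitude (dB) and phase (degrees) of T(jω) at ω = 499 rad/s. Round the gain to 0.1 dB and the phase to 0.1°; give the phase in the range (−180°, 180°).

At s = jω = j499:
zero (s+15): 15 + j499 → |·| = √(15²+499²) = √249226 ≈ 499.23, ∠ = arctan(499/15) ≈ 88.28°
pole (s+499): 499 + j499 → |·| = √(499²+499²) = √498002 ≈ 705.69, ∠ = arctan(499/499) ≈ 45.00°
pole at origin: |s| = 499, ∠ = 90.00° (in denominator)
|T| = 10 · 499.23 / 3.5214e+05 ≈ 0.014177
Gain = 20 log₁₀(0.014177) ≈ -36.97 dB
∠T = 88.28° − 135.00° = -46.72°

-37.0 dB, -46.7°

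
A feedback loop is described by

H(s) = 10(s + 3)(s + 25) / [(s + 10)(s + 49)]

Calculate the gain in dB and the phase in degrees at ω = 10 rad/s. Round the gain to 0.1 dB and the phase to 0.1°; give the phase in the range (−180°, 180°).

At s = jω = j10:
zero (s+3): 3 + j10 → |·| = √(3²+10²) = √109 ≈ 10.44, ∠ = arctan(10/3) ≈ 73.30°
zero (s+25): 25 + j10 → |·| = √(25²+10²) = √725 ≈ 26.926, ∠ = arctan(10/25) ≈ 21.80°
pole (s+10): 10 + j10 → |·| = √(10²+10²) = √200 ≈ 14.142, ∠ = arctan(10/10) ≈ 45.00°
pole (s+49): 49 + j10 → |·| = √(49²+10²) = √2501 ≈ 50.01, ∠ = arctan(10/49) ≈ 11.53°
|H| = 10 · 281.11 / 707.24 ≈ 3.9747
Gain = 20 log₁₀(3.9747) ≈ 11.99 dB
∠H = 95.10° − 56.53° = 38.57°

12.0 dB, 38.6°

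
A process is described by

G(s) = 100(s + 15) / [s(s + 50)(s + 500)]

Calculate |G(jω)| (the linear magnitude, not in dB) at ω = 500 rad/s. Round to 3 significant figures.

0.000282

At s = jω = j500:
zero (s+15): 15 + j500 → |·| = √(15²+500²) = √250225 ≈ 500.22, ∠ = arctan(500/15) ≈ 88.28°
pole (s+50): 50 + j500 → |·| = √(50²+500²) = √252500 ≈ 502.49, ∠ = arctan(500/50) ≈ 84.29°
pole (s+500): 500 + j500 → |·| = √(500²+500²) = √500000 ≈ 707.11, ∠ = arctan(500/500) ≈ 45.00°
pole at origin: |s| = 500, ∠ = 90.00° (in denominator)
|G| = 100 · 500.22 / 1.7766e+08 ≈ 0.00028156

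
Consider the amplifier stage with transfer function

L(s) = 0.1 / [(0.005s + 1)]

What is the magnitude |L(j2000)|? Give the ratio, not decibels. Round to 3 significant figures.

At ω = 2000 rad/s:
pole (1 + j2000·0.005) = 1 + j10 → |·| ≈ 10.05, ∠ ≈ 84.29°
|L| = 0.1 · 1 / (10.05) ≈ 0.0099502

0.00995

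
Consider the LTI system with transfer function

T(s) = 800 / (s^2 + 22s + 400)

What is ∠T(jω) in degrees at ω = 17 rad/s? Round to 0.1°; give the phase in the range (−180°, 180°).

At s = jω = j17:
quadratic: (j17)² + 22·j17 + 400 = 111 + j374 → |·| ≈ 390.12, ∠ ≈ 73.47°
∠T = 0.00° − 73.47° = -73.47°

-73.5°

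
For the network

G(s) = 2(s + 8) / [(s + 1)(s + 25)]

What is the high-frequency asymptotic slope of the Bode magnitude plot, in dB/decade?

-20 dB/decade

Each pole contributes −20 dB/decade at high frequency; each zero contributes +20 dB/decade.
Net: 1 zero(s) − 2 pole(s) → -20 dB/decade.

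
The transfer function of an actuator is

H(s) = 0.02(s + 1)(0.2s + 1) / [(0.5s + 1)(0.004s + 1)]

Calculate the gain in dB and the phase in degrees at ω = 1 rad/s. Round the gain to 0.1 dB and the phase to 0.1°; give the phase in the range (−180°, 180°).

-31.8 dB, 29.5°

At ω = 1 rad/s:
zero (1 + j1·1) = 1 + j1 → |·| ≈ 1.4142, ∠ ≈ 45.00°
zero (1 + j1·0.2) = 1 + j0.2 → |·| ≈ 1.0198, ∠ ≈ 11.31°
pole (1 + j1·0.5) = 1 + j0.5 → |·| ≈ 1.118, ∠ ≈ 26.57°
pole (1 + j1·0.004) = 1 + j0.004 → |·| ≈ 1, ∠ ≈ 0.23°
|H| = 0.02 · 1.4142 · 1.0198 / (1.118 · 1) ≈ 0.0258
Gain = 20 log₁₀(0.0258) ≈ -31.77 dB
∠H = (45.00° + 11.31°) − (26.57° + 0.23°) = 29.51°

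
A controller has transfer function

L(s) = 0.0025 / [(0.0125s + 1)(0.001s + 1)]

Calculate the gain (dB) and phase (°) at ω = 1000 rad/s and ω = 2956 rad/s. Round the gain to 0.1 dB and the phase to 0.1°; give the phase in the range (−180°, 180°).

At ω = 1000 rad/s:
pole (1 + j1000·0.0125) = 1 + j12.5 → |·| ≈ 12.54, ∠ ≈ 85.43°
pole (1 + j1000·0.001) = 1 + j1 → |·| ≈ 1.4142, ∠ ≈ 45.00°
|L| = 0.0025 · 1 / (12.54 · 1.4142) ≈ 0.00014097
Gain = 20 log₁₀(0.00014097) ≈ -77.02 dB
∠L = (0°) − (85.43° + 45.00°) = -130.43°

At ω = 2956 rad/s:
pole (1 + j2956·0.0125) = 1 + j36.95 → |·| ≈ 36.964, ∠ ≈ 88.45°
pole (1 + j2956·0.001) = 1 + j2.956 → |·| ≈ 3.1206, ∠ ≈ 71.31°
|L| = 0.0025 · 1 / (36.964 · 3.1206) ≈ 2.1673e-05
Gain = 20 log₁₀(2.1673e-05) ≈ -93.28 dB
∠L = (0°) − (88.45° + 71.31°) = -159.76°

ω = 1000: -77.0 dB, -130.4°; ω = 2956: -93.3 dB, -159.8°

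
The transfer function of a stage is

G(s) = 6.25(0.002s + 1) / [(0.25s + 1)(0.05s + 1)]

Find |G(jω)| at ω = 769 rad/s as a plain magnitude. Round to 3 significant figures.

0.00155

At ω = 769 rad/s:
zero (1 + j769·0.002) = 1 + j1.538 → |·| ≈ 1.8345, ∠ ≈ 56.97°
pole (1 + j769·0.25) = 1 + j192.25 → |·| ≈ 192.25, ∠ ≈ 89.70°
pole (1 + j769·0.05) = 1 + j38.45 → |·| ≈ 38.463, ∠ ≈ 88.51°
|G| = 6.25 · 1.8345 / (192.25 · 38.463) ≈ 0.0015506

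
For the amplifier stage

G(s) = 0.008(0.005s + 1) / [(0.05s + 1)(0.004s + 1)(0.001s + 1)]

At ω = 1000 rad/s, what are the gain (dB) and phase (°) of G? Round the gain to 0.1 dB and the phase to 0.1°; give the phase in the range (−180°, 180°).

-77.1 dB, -131.1°

At ω = 1000 rad/s:
zero (1 + j1000·0.005) = 1 + j5 → |·| ≈ 5.099, ∠ ≈ 78.69°
pole (1 + j1000·0.05) = 1 + j50 → |·| ≈ 50.01, ∠ ≈ 88.85°
pole (1 + j1000·0.004) = 1 + j4 → |·| ≈ 4.1231, ∠ ≈ 75.96°
pole (1 + j1000·0.001) = 1 + j1 → |·| ≈ 1.4142, ∠ ≈ 45.00°
|G| = 0.008 · 5.099 / (50.01 · 4.1231 · 1.4142) ≈ 0.00013989
Gain = 20 log₁₀(0.00013989) ≈ -77.08 dB
∠G = (78.69°) − (88.85° + 75.96° + 45.00°) = -131.12°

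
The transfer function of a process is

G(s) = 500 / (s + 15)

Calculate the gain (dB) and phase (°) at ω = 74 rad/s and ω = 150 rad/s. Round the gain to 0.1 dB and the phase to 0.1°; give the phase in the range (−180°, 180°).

Substitute s = j74:
Numerator: 500 = 500 + j0
Denominator: (j74) + 15 = 15 + j74
|N| = √(500² + 0²) ≈ 500, ∠N ≈ 0.00°
|D| = √(15² + 74²) ≈ 75.505, ∠D ≈ 78.54°
|G| = 500 / 75.505 ≈ 6.6221
Gain = 20 log₁₀(6.6221) ≈ 16.42 dB
∠G = 0.00° − 78.54° = -78.54°

Substitute s = j150:
Numerator: 500 = 500 + j0
Denominator: (j150) + 15 = 15 + j150
|N| = √(500² + 0²) ≈ 500, ∠N ≈ 0.00°
|D| = √(15² + 150²) ≈ 150.75, ∠D ≈ 84.29°
|G| = 500 / 150.75 ≈ 3.3167
Gain = 20 log₁₀(3.3167) ≈ 10.41 dB
∠G = 0.00° − 84.29° = -84.29°

ω = 74: 16.4 dB, -78.5°; ω = 150: 10.4 dB, -84.3°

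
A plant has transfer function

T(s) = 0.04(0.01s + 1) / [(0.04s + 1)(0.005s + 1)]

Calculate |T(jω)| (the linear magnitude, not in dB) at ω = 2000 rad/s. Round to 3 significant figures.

At ω = 2000 rad/s:
zero (1 + j2000·0.01) = 1 + j20 → |·| ≈ 20.025, ∠ ≈ 87.14°
pole (1 + j2000·0.04) = 1 + j80 → |·| ≈ 80.006, ∠ ≈ 89.28°
pole (1 + j2000·0.005) = 1 + j10 → |·| ≈ 10.05, ∠ ≈ 84.29°
|T| = 0.04 · 20.025 / (80.006 · 10.05) ≈ 0.00099619

0.000996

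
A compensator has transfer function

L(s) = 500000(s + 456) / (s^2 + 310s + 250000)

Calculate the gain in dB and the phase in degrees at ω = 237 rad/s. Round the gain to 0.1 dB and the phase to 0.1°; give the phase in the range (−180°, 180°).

At s = jω = j237:
zero (s+456): 456 + j237 → |·| = √(456²+237²) = √264105 ≈ 513.91, ∠ = arctan(237/456) ≈ 27.46°
quadratic: (j237)² + 310·j237 + 250000 = 193831 + j73470 → |·| ≈ 2.0729e+05, ∠ ≈ 20.76°
|L| = 500000 · 513.91 / 2.0729e+05 ≈ 1239.6
Gain = 20 log₁₀(1239.6) ≈ 61.87 dB
∠L = 27.46° − 20.76° = 6.70°

61.9 dB, 6.7°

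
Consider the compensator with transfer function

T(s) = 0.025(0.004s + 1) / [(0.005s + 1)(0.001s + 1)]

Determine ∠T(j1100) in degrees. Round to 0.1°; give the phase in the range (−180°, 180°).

-50.2°

At ω = 1100 rad/s:
zero (1 + j1100·0.004) = 1 + j4.4 → |·| ≈ 4.5122, ∠ ≈ 77.20°
pole (1 + j1100·0.005) = 1 + j5.5 → |·| ≈ 5.5902, ∠ ≈ 79.70°
pole (1 + j1100·0.001) = 1 + j1.1 → |·| ≈ 1.4866, ∠ ≈ 47.73°
∠T = (77.20°) − (79.70° + 47.73°) = -50.23°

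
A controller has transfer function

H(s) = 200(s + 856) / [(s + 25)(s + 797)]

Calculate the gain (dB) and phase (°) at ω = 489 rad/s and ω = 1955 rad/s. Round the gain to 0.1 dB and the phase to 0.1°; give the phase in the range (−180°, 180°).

At s = jω = j489:
zero (s+856): 856 + j489 → |·| = √(856²+489²) = √971857 ≈ 985.83, ∠ = arctan(489/856) ≈ 29.74°
pole (s+25): 25 + j489 → |·| = √(25²+489²) = √239746 ≈ 489.64, ∠ = arctan(489/25) ≈ 87.07°
pole (s+797): 797 + j489 → |·| = √(797²+489²) = √874330 ≈ 935.06, ∠ = arctan(489/797) ≈ 31.53°
|H| = 200 · 985.83 / 4.5784e+05 ≈ 0.43064
Gain = 20 log₁₀(0.43064) ≈ -7.32 dB
∠H = 29.74° − 118.60° = -88.86°

At s = jω = j1955:
zero (s+856): 856 + j1955 → |·| = √(856²+1955²) = √4554761 ≈ 2134.2, ∠ = arctan(1955/856) ≈ 66.35°
pole (s+25): 25 + j1955 → |·| = √(25²+1955²) = √3822650 ≈ 1955.2, ∠ = arctan(1955/25) ≈ 89.27°
pole (s+797): 797 + j1955 → |·| = √(797²+1955²) = √4457234 ≈ 2111.2, ∠ = arctan(1955/797) ≈ 67.82°
|H| = 200 · 2134.2 / 4.1278e+06 ≈ 0.10341
Gain = 20 log₁₀(0.10341) ≈ -19.71 dB
∠H = 66.35° − 157.09° = -90.74°

ω = 489: -7.3 dB, -88.9°; ω = 1955: -19.7 dB, -90.7°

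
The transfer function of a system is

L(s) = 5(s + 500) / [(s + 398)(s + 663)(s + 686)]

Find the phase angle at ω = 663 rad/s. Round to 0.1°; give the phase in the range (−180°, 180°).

-95.1°

At s = jω = j663:
zero (s+500): 500 + j663 → |·| = √(500²+663²) = √689569 ≈ 830.4, ∠ = arctan(663/500) ≈ 52.98°
pole (s+398): 398 + j663 → |·| = √(398²+663²) = √597973 ≈ 773.29, ∠ = arctan(663/398) ≈ 59.02°
pole (s+663): 663 + j663 → |·| = √(663²+663²) = √879138 ≈ 937.62, ∠ = arctan(663/663) ≈ 45.00°
pole (s+686): 686 + j663 → |·| = √(686²+663²) = √910165 ≈ 954.03, ∠ = arctan(663/686) ≈ 44.02°
∠L = 52.98° − 148.04° = -95.06°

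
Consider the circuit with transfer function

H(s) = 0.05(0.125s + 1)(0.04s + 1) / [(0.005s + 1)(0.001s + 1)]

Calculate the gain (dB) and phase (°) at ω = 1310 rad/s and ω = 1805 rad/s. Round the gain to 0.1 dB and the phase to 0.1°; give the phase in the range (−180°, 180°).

ω = 1310: 31.9 dB, 44.6°; ω = 1805: 32.8 dB, 34.3°

At ω = 1310 rad/s:
zero (1 + j1310·0.125) = 1 + j163.75 → |·| ≈ 163.75, ∠ ≈ 89.65°
zero (1 + j1310·0.04) = 1 + j52.4 → |·| ≈ 52.41, ∠ ≈ 88.91°
pole (1 + j1310·0.005) = 1 + j6.55 → |·| ≈ 6.6259, ∠ ≈ 81.32°
pole (1 + j1310·0.001) = 1 + j1.31 → |·| ≈ 1.6481, ∠ ≈ 52.64°
|H| = 0.05 · 163.75 · 52.41 / (6.6259 · 1.6481) ≈ 39.295
Gain = 20 log₁₀(39.295) ≈ 31.89 dB
∠H = (89.65° + 88.91°) − (81.32° + 52.64°) = 44.60°

At ω = 1805 rad/s:
zero (1 + j1805·0.125) = 1 + j225.625 → |·| ≈ 225.63, ∠ ≈ 89.75°
zero (1 + j1805·0.04) = 1 + j72.2 → |·| ≈ 72.207, ∠ ≈ 89.21°
pole (1 + j1805·0.005) = 1 + j9.025 → |·| ≈ 9.0802, ∠ ≈ 83.68°
pole (1 + j1805·0.001) = 1 + j1.805 → |·| ≈ 2.0635, ∠ ≈ 61.01°
|H| = 0.05 · 225.63 · 72.207 / (9.0802 · 2.0635) ≈ 43.476
Gain = 20 log₁₀(43.476) ≈ 32.76 dB
∠H = (89.75° + 89.21°) − (83.68° + 61.01°) = 34.27°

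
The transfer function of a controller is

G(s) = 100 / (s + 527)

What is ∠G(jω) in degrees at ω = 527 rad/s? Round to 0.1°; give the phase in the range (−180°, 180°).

At s = jω = j527:
pole (s+527): 527 + j527 → |·| = √(527²+527²) = √555458 ≈ 745.29, ∠ = arctan(527/527) ≈ 45.00°
∠G = 0.00° − 45.00° = -45.00°

-45.0°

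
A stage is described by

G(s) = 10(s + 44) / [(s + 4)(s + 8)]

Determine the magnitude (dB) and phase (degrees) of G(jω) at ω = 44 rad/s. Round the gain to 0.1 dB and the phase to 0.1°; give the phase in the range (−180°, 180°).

At s = jω = j44:
zero (s+44): 44 + j44 → |·| = √(44²+44²) = √3872 ≈ 62.225, ∠ = arctan(44/44) ≈ 45.00°
pole (s+4): 4 + j44 → |·| = √(4²+44²) = √1952 ≈ 44.181, ∠ = arctan(44/4) ≈ 84.81°
pole (s+8): 8 + j44 → |·| = √(8²+44²) = √2000 ≈ 44.721, ∠ = arctan(44/8) ≈ 79.70°
|G| = 10 · 62.225 / 1975.8 ≈ 0.31494
Gain = 20 log₁₀(0.31494) ≈ -10.04 dB
∠G = 45.00° − 164.51° = -119.51°

-10.0 dB, -119.5°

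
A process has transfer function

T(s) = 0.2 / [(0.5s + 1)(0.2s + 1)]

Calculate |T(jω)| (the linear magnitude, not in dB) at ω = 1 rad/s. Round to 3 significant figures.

At ω = 1 rad/s:
pole (1 + j1·0.5) = 1 + j0.5 → |·| ≈ 1.118, ∠ ≈ 26.57°
pole (1 + j1·0.2) = 1 + j0.2 → |·| ≈ 1.0198, ∠ ≈ 11.31°
|T| = 0.2 · 1 / (1.118 · 1.0198) ≈ 0.17542

0.175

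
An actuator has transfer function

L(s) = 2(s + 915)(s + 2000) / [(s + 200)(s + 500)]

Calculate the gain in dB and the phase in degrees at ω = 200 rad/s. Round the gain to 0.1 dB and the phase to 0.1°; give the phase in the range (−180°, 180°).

At s = jω = j200:
zero (s+915): 915 + j200 → |·| = √(915²+200²) = √877225 ≈ 936.6, ∠ = arctan(200/915) ≈ 12.33°
zero (s+2000): 2000 + j200 → |·| = √(2000²+200²) = √4040000 ≈ 2010, ∠ = arctan(200/2000) ≈ 5.71°
pole (s+200): 200 + j200 → |·| = √(200²+200²) = √80000 ≈ 282.84, ∠ = arctan(200/200) ≈ 45.00°
pole (s+500): 500 + j200 → |·| = √(500²+200²) = √290000 ≈ 538.52, ∠ = arctan(200/500) ≈ 21.80°
|L| = 2 · 1.8826e+06 / 1.5231e+05 ≈ 24.721
Gain = 20 log₁₀(24.721) ≈ 27.86 dB
∠L = 18.04° − 66.80° = -48.76°

27.9 dB, -48.8°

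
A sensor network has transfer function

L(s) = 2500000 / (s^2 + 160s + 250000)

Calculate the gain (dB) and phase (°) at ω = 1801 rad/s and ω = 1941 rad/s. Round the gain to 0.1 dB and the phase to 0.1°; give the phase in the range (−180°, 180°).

ω = 1801: -1.6 dB, -174.5°; ω = 1941: -3.0 dB, -175.0°

At s = jω = j1801:
quadratic: (j1801)² + 160·j1801 + 250000 = -2993601 + j288160 → |·| ≈ 3.0074e+06, ∠ ≈ 174.50°
|L| = 2500000 / 3.0074e+06 ≈ 0.83128
Gain = 20 log₁₀(0.83128) ≈ -1.61 dB
∠L = 0.00° − 174.50° = -174.50°

At s = jω = j1941:
quadratic: (j1941)² + 160·j1941 + 250000 = -3517481 + j310560 → |·| ≈ 3.5312e+06, ∠ ≈ 174.95°
|L| = 2500000 / 3.5312e+06 ≈ 0.70797
Gain = 20 log₁₀(0.70797) ≈ -3.00 dB
∠L = 0.00° − 174.95° = -174.95°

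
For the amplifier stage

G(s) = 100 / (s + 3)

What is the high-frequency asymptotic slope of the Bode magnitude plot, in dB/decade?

-20 dB/decade

Each pole contributes −20 dB/decade at high frequency; each zero contributes +20 dB/decade.
Net: 0 zero(s) − 1 pole(s) → -20 dB/decade.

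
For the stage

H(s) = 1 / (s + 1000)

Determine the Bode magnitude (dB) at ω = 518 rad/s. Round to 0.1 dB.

-61.0 dB

Substitute s = j518:
Numerator: 1 = 1 + j0
Denominator: (j518) + 1000 = 1000 + j518
|N| = √(1² + 0²) ≈ 1, ∠N ≈ 0.00°
|D| = √(1000² + 518²) ≈ 1126.2, ∠D ≈ 27.38°
|H| = 1 / 1126.2 ≈ 0.00088794
Gain = 20 log₁₀(0.00088794) ≈ -61.03 dB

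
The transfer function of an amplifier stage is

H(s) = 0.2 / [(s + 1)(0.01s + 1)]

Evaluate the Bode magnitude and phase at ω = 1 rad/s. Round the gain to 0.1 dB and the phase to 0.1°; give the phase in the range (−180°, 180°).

At ω = 1 rad/s:
pole (1 + j1·1) = 1 + j1 → |·| ≈ 1.4142, ∠ ≈ 45.00°
pole (1 + j1·0.01) = 1 + j0.01 → |·| ≈ 1, ∠ ≈ 0.57°
|H| = 0.2 · 1 / (1.4142 · 1) ≈ 0.14142
Gain = 20 log₁₀(0.14142) ≈ -16.99 dB
∠H = (0°) − (45.00° + 0.57°) = -45.57°

-17.0 dB, -45.6°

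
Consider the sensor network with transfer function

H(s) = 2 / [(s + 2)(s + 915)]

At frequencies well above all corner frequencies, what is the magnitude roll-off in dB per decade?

Each pole contributes −20 dB/decade at high frequency; each zero contributes +20 dB/decade.
Net: 0 zero(s) − 2 pole(s) → -40 dB/decade.

-40 dB/decade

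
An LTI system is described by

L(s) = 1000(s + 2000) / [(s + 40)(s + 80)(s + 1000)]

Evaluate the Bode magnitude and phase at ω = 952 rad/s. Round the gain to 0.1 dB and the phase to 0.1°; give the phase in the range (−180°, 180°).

-55.1 dB, 169.1°

At s = jω = j952:
zero (s+2000): 2000 + j952 → |·| = √(2000²+952²) = √4906304 ≈ 2215, ∠ = arctan(952/2000) ≈ 25.45°
pole (s+40): 40 + j952 → |·| = √(40²+952²) = √907904 ≈ 952.84, ∠ = arctan(952/40) ≈ 87.59°
pole (s+80): 80 + j952 → |·| = √(80²+952²) = √912704 ≈ 955.36, ∠ = arctan(952/80) ≈ 85.20°
pole (s+1000): 1000 + j952 → |·| = √(1000²+952²) = √1906304 ≈ 1380.7, ∠ = arctan(952/1000) ≈ 43.59°
|L| = 1000 · 2215 / 1.2569e+09 ≈ 0.0017623
Gain = 20 log₁₀(0.0017623) ≈ -55.08 dB
∠L = 25.45° − 216.38° = -190.93° ≡ 169.07° (principal value)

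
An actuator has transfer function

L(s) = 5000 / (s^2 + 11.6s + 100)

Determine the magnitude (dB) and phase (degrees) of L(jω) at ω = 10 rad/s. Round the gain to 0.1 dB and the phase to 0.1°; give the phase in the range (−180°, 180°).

32.7 dB, -90.0°

At s = jω = j10:
quadratic: (j10)² + 11.6·j10 + 100 = 0 + j116 → |·| ≈ 116, ∠ ≈ 90.00°
|L| = 5000 / 116 ≈ 43.103
Gain = 20 log₁₀(43.103) ≈ 32.69 dB
∠L = 0.00° − 90.00° = -90.00°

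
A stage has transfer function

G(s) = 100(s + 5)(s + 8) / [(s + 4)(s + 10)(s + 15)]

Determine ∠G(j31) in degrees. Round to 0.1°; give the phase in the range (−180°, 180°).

-62.6°

At s = jω = j31:
zero (s+5): 5 + j31 → |·| = √(5²+31²) = √986 ≈ 31.401, ∠ = arctan(31/5) ≈ 80.84°
zero (s+8): 8 + j31 → |·| = √(8²+31²) = √1025 ≈ 32.016, ∠ = arctan(31/8) ≈ 75.53°
pole (s+4): 4 + j31 → |·| = √(4²+31²) = √977 ≈ 31.257, ∠ = arctan(31/4) ≈ 82.65°
pole (s+10): 10 + j31 → |·| = √(10²+31²) = √1061 ≈ 32.573, ∠ = arctan(31/10) ≈ 72.12°
pole (s+15): 15 + j31 → |·| = √(15²+31²) = √1186 ≈ 34.438, ∠ = arctan(31/15) ≈ 64.18°
∠G = 156.37° − 218.95° = -62.58°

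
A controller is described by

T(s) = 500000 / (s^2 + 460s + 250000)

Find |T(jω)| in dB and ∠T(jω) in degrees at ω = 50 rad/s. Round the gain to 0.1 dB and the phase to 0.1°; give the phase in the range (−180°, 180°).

6.1 dB, -5.3°

At s = jω = j50:
quadratic: (j50)² + 460·j50 + 250000 = 247500 + j23000 → |·| ≈ 2.4857e+05, ∠ ≈ 5.31°
|T| = 500000 / 2.4857e+05 ≈ 2.0115
Gain = 20 log₁₀(2.0115) ≈ 6.07 dB
∠T = 0.00° − 5.31° = -5.31°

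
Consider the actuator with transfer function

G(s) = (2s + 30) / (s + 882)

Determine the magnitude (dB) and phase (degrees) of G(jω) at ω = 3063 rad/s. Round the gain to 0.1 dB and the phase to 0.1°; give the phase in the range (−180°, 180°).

Substitute s = j3063:
Numerator: 2(j3063) + 30 = 30 + j6126
Denominator: (j3063) + 882 = 882 + j3063
|N| = √(30² + 6126²) ≈ 6126.1, ∠N ≈ 89.72°
|D| = √(882² + 3063²) ≈ 3187.5, ∠D ≈ 73.94°
|G| = 6126.1 / 3187.5 ≈ 1.9219
Gain = 20 log₁₀(1.9219) ≈ 5.67 dB
∠G = 89.72° − 73.94° = 15.78°

5.7 dB, 15.8°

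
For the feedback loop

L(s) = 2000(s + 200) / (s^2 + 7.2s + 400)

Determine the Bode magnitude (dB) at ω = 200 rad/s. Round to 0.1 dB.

23.1 dB

At s = jω = j200:
zero (s+200): 200 + j200 → |·| = √(200²+200²) = √80000 ≈ 282.84, ∠ = arctan(200/200) ≈ 45.00°
quadratic: (j200)² + 7.2·j200 + 400 = -39600 + j1440 → |·| ≈ 39626, ∠ ≈ 177.92°
|L| = 2000 · 282.84 / 39626 ≈ 14.275
Gain = 20 log₁₀(14.275) ≈ 23.09 dB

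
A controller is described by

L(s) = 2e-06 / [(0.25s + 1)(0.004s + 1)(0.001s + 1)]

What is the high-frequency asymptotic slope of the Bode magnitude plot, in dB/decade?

-60 dB/decade

Each pole contributes −20 dB/decade at high frequency; each zero contributes +20 dB/decade.
Net: 0 zero(s) − 3 pole(s) → -60 dB/decade.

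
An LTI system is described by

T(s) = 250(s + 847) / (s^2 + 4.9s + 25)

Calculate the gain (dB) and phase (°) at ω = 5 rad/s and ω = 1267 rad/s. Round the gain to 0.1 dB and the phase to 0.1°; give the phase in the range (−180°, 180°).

At s = jω = j5:
zero (s+847): 847 + j5 → |·| = √(847²+5²) = √717434 ≈ 847.01, ∠ = arctan(5/847) ≈ 0.34°
quadratic: (j5)² + 4.9·j5 + 25 = 0 + j24.5 → |·| ≈ 24.5, ∠ ≈ 90.00°
|T| = 250 · 847.01 / 24.5 ≈ 8643
Gain = 20 log₁₀(8643) ≈ 78.73 dB
∠T = 0.34° − 90.00° = -89.66°

At s = jω = j1267:
zero (s+847): 847 + j1267 → |·| = √(847²+1267²) = √2322698 ≈ 1524, ∠ = arctan(1267/847) ≈ 56.24°
quadratic: (j1267)² + 4.9·j1267 + 25 = -1605264 + j6208.3 → |·| ≈ 1.6053e+06, ∠ ≈ 179.78°
|T| = 250 · 1524 / 1.6053e+06 ≈ 0.23734
Gain = 20 log₁₀(0.23734) ≈ -12.49 dB
∠T = 56.24° − 179.78° = -123.54°

ω = 5: 78.7 dB, -89.7°; ω = 1267: -12.5 dB, -123.5°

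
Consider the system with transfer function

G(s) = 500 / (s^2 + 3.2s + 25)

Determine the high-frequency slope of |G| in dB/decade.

-40 dB/decade

Each pole contributes −20 dB/decade at high frequency; each zero contributes +20 dB/decade.
Net: 0 zero(s) − 2 pole(s) → -40 dB/decade.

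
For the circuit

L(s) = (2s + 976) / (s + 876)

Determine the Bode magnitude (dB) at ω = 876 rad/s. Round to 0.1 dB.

Substitute s = j876:
Numerator: 2(j876) + 976 = 976 + j1752
Denominator: (j876) + 876 = 876 + j876
|N| = √(976² + 1752²) ≈ 2005.5, ∠N ≈ 60.88°
|D| = √(876² + 876²) ≈ 1238.9, ∠D ≈ 45.00°
|L| = 2005.5 / 1238.9 ≈ 1.6188
Gain = 20 log₁₀(1.6188) ≈ 4.18 dB

4.2 dB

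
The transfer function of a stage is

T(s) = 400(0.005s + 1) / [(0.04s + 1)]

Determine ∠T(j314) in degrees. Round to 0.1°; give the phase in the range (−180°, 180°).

At ω = 314 rad/s:
zero (1 + j314·0.005) = 1 + j1.57 → |·| ≈ 1.8614, ∠ ≈ 57.51°
pole (1 + j314·0.04) = 1 + j12.56 → |·| ≈ 12.6, ∠ ≈ 85.45°
∠T = (57.51°) − (85.45°) = -27.94°

-27.9°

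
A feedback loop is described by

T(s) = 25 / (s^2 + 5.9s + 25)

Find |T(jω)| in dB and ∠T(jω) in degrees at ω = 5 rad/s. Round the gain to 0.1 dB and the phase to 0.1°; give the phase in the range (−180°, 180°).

At s = jω = j5:
quadratic: (j5)² + 5.9·j5 + 25 = 0 + j29.5 → |·| ≈ 29.5, ∠ ≈ 90.00°
|T| = 25 / 29.5 ≈ 0.84746
Gain = 20 log₁₀(0.84746) ≈ -1.44 dB
∠T = 0.00° − 90.00° = -90.00°

-1.4 dB, -90.0°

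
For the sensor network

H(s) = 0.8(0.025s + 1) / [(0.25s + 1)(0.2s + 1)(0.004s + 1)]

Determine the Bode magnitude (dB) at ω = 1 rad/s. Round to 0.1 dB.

-2.4 dB

At ω = 1 rad/s:
zero (1 + j1·0.025) = 1 + j0.025 → |·| ≈ 1.0003, ∠ ≈ 1.43°
pole (1 + j1·0.25) = 1 + j0.25 → |·| ≈ 1.0308, ∠ ≈ 14.04°
pole (1 + j1·0.2) = 1 + j0.2 → |·| ≈ 1.0198, ∠ ≈ 11.31°
pole (1 + j1·0.004) = 1 + j0.004 → |·| ≈ 1, ∠ ≈ 0.23°
|H| = 0.8 · 1.0003 / (1.0308 · 1.0198 · 1) ≈ 0.76126
Gain = 20 log₁₀(0.76126) ≈ -2.37 dB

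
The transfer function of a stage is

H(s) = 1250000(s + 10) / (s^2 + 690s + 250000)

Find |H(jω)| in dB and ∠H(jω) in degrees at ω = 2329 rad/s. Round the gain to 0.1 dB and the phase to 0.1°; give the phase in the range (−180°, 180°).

54.6 dB, -73.0°

At s = jω = j2329:
zero (s+10): 10 + j2329 → |·| = √(10²+2329²) = √5424341 ≈ 2329, ∠ = arctan(2329/10) ≈ 89.75°
quadratic: (j2329)² + 690·j2329 + 250000 = -5174241 + j1607010 → |·| ≈ 5.418e+06, ∠ ≈ 162.75°
|H| = 1250000 · 2329 / 5.418e+06 ≈ 537.33
Gain = 20 log₁₀(537.33) ≈ 54.60 dB
∠H = 89.75° − 162.75° = -73.00°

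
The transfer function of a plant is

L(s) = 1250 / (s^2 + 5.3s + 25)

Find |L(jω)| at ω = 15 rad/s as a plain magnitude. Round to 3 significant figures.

At s = jω = j15:
quadratic: (j15)² + 5.3·j15 + 25 = -200 + j79.5 → |·| ≈ 215.22, ∠ ≈ 158.32°
|L| = 1250 / 215.22 ≈ 5.808

5.81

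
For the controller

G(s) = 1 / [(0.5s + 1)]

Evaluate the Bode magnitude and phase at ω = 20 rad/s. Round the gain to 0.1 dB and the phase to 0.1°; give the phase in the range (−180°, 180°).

At ω = 20 rad/s:
pole (1 + j20·0.5) = 1 + j10 → |·| ≈ 10.05, ∠ ≈ 84.29°
|G| = 1 · 1 / (10.05) ≈ 0.099502
Gain = 20 log₁₀(0.099502) ≈ -20.04 dB
∠G = (0°) − (84.29°) = -84.29°

-20.0 dB, -84.3°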